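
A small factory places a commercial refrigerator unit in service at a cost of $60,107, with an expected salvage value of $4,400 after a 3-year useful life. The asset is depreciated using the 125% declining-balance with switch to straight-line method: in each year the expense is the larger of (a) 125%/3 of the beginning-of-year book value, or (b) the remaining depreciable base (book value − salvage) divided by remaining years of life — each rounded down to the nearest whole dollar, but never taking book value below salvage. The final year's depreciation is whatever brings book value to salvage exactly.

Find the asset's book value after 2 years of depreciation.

$19,732

Depreciable base = $60,107 − $4,400 = $55,707.
Year 1: DB = ⌊$60,107 × 125%/3⌋ = $25,044; SL = ⌊$55,707/3⌋ = $18,569 → take DB $25,044. Book value $35,063.
Year 2: DB = ⌊$35,063 × 125%/3⌋ = $14,609; SL = ⌊$30,663/2⌋ = $15,331 → take SL $15,331. Book value $19,732.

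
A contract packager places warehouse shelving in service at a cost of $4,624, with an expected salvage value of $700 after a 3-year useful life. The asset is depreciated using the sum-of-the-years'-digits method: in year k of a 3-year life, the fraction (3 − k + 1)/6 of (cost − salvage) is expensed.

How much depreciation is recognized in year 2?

Depreciable base = $4,624 − $700 = $3,924.
Sum of the years' digits = 3+2+1 = 6.
Year 1: $3,924 × 3/6 = $1,962. Book value $2,662.
Year 2: $3,924 × 2/6 = $1,308. Book value $1,354.

$1,308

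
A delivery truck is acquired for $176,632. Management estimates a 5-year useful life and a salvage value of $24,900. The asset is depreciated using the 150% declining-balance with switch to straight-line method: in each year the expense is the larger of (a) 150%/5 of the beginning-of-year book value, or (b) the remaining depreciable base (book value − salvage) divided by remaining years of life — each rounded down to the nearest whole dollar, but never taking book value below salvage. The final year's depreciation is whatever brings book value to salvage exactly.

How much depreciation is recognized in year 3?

$25,965

Depreciable base = $176,632 − $24,900 = $151,732.
Year 1: DB = ⌊$176,632 × 150%/5⌋ = $52,989; SL = ⌊$151,732/5⌋ = $30,346 → take DB $52,989. Book value $123,643.
Year 2: DB = ⌊$123,643 × 150%/5⌋ = $37,092; SL = ⌊$98,743/4⌋ = $24,685 → take DB $37,092. Book value $86,551.
Year 3: DB = ⌊$86,551 × 150%/5⌋ = $25,965; SL = ⌊$61,651/3⌋ = $20,550 → take DB $25,965. Book value $60,586.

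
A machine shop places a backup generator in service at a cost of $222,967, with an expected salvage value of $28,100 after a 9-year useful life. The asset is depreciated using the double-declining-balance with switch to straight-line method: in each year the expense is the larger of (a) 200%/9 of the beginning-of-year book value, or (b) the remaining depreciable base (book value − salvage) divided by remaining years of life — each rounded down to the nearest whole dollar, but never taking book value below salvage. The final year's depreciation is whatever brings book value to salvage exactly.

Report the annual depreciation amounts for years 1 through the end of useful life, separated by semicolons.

Depreciable base = $222,967 − $28,100 = $194,867.
Year 1: DB = ⌊$222,967 × 200%/9⌋ = $49,548; SL = ⌊$194,867/9⌋ = $21,651 → take DB $49,548. Book value $173,419.
Year 2: DB = ⌊$173,419 × 200%/9⌋ = $38,537; SL = ⌊$145,319/8⌋ = $18,164 → take DB $38,537. Book value $134,882.
Year 3: DB = ⌊$134,882 × 200%/9⌋ = $29,973; SL = ⌊$106,782/7⌋ = $15,254 → take DB $29,973. Book value $104,909.
Year 4: DB = ⌊$104,909 × 200%/9⌋ = $23,313; SL = ⌊$76,809/6⌋ = $12,801 → take DB $23,313. Book value $81,596.
Year 5: DB = ⌊$81,596 × 200%/9⌋ = $18,132; SL = ⌊$53,496/5⌋ = $10,699 → take DB $18,132. Book value $63,464.
Year 6: DB = ⌊$63,464 × 200%/9⌋ = $14,103; SL = ⌊$35,364/4⌋ = $8,841 → take DB $14,103. Book value $49,361.
Year 7: DB = ⌊$49,361 × 200%/9⌋ = $10,969; SL = ⌊$21,261/3⌋ = $7,087 → take DB $10,969. Book value $38,392.
Year 8: DB = ⌊$38,392 × 200%/9⌋ = $8,531; SL = ⌊$10,292/2⌋ = $5,146 → take DB $8,531. Book value $29,861.
Year 9 (final): $29,861 − $28,100 = $1,761. Book value $28,100.

$49,548; $38,537; $29,973; $23,313; $18,132; $14,103; $10,969; $8,531; $1,761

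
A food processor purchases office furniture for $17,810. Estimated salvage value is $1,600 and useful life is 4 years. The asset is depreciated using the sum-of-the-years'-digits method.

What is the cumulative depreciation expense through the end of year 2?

$11,347

Depreciable base = $17,810 − $1,600 = $16,210.
Sum of the years' digits = 4+3+2+1 = 10.
Year 1: $16,210 × 4/10 = $6,484. Book value $11,326.
Year 2: $16,210 × 3/10 = $4,863. Book value $6,463.
Accumulated through year 2 = $17,810 − $6,463 = $11,347.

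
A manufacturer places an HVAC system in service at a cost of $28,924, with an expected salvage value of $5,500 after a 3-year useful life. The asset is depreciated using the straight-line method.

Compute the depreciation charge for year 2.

$7,808

Depreciable base = $28,924 − $5,500 = $23,424.
Annual expense = $23,424 / 3 = $7,808.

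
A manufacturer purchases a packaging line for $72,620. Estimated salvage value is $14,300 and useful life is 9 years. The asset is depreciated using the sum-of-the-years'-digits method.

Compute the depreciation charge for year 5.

Depreciable base = $72,620 − $14,300 = $58,320.
Sum of the years' digits = 9+8+7+6+5+4+3+2+1 = 45.
Year 1: $58,320 × 9/45 = $11,664. Book value $60,956.
Year 2: $58,320 × 8/45 = $10,368. Book value $50,588.
Year 3: $58,320 × 7/45 = $9,072. Book value $41,516.
Year 4: $58,320 × 6/45 = $7,776. Book value $33,740.
Year 5: $58,320 × 5/45 = $6,480. Book value $27,260.

$6,480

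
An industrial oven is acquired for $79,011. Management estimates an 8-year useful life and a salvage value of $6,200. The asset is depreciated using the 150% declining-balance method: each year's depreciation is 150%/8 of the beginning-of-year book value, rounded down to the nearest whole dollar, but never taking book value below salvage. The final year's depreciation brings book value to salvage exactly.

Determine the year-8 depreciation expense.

Depreciable base = $79,011 − $6,200 = $72,811.
Year 1: ⌊$79,011 × 150%/8⌋ = $14,814. Book value $64,197.
Year 2: ⌊$64,197 × 150%/8⌋ = $12,036. Book value $52,161.
Year 3: ⌊$52,161 × 150%/8⌋ = $9,780. Book value $42,381.
Year 4: ⌊$42,381 × 150%/8⌋ = $7,946. Book value $34,435.
Year 5: ⌊$34,435 × 150%/8⌋ = $6,456. Book value $27,979.
Year 6: ⌊$27,979 × 150%/8⌋ = $5,246. Book value $22,733.
Year 7: ⌊$22,733 × 150%/8⌋ = $4,262. Book value $18,471.
Year 8 (final): $18,471 − $6,200 = $12,271. Book value $6,200.

$12,271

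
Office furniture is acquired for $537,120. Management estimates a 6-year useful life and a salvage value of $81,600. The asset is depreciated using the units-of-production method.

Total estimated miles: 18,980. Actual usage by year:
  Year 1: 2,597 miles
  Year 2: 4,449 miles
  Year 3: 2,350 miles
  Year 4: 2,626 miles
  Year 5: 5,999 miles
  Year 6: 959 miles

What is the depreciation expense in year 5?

Depreciable base = $537,120 − $81,600 = $455,520.
Rate = $455,520 / 18,980 miles = $24 per mile.
Year 1: 2,597 × $24 = $62,328. Book value $474,792.
Year 2: 4,449 × $24 = $106,776. Book value $368,016.
Year 3: 2,350 × $24 = $56,400. Book value $311,616.
Year 4: 2,626 × $24 = $63,024. Book value $248,592.
Year 5: 5,999 × $24 = $143,976. Book value $104,616.

$143,976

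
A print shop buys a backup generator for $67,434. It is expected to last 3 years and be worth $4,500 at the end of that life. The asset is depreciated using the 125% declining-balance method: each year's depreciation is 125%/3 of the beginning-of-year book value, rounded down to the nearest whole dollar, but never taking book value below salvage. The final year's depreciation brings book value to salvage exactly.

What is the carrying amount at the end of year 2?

$22,947

Depreciable base = $67,434 − $4,500 = $62,934.
Year 1: ⌊$67,434 × 125%/3⌋ = $28,097. Book value $39,337.
Year 2: ⌊$39,337 × 125%/3⌋ = $16,390. Book value $22,947.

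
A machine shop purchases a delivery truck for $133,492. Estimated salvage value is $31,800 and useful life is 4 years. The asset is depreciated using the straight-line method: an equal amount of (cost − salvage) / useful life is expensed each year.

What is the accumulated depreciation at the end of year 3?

$76,269

Depreciable base = $133,492 − $31,800 = $101,692.
Annual expense = $101,692 / 4 = $25,423.
End of year 1: book value $108,069.
End of year 2: book value $82,646.
End of year 3: book value $57,223.
Accumulated through year 3 = $133,492 − $57,223 = $76,269.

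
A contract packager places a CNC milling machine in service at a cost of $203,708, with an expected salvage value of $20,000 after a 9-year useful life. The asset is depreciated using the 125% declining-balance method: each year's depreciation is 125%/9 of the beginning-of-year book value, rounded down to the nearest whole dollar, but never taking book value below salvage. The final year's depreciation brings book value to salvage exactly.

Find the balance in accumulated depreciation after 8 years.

$142,119

Depreciable base = $203,708 − $20,000 = $183,708.
Year 1: ⌊$203,708 × 125%/9⌋ = $28,292. Book value $175,416.
Year 2: ⌊$175,416 × 125%/9⌋ = $24,363. Book value $151,053.
Year 3: ⌊$151,053 × 125%/9⌋ = $20,979. Book value $130,074.
Year 4: ⌊$130,074 × 125%/9⌋ = $18,065. Book value $112,009.
Year 5: ⌊$112,009 × 125%/9⌋ = $15,556. Book value $96,453.
Year 6: ⌊$96,453 × 125%/9⌋ = $13,396. Book value $83,057.
Year 7: ⌊$83,057 × 125%/9⌋ = $11,535. Book value $71,522.
Year 8: ⌊$71,522 × 125%/9⌋ = $9,933. Book value $61,589.
Accumulated through year 8 = $203,708 − $61,589 = $142,119.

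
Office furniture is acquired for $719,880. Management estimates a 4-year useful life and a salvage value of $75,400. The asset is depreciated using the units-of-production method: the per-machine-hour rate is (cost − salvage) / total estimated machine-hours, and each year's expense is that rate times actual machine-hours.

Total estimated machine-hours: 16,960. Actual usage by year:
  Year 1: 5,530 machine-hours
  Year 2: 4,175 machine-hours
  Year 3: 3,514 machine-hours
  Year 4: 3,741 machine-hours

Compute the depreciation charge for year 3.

Depreciable base = $719,880 − $75,400 = $644,480.
Rate = $644,480 / 16,960 machine-hours = $38 per machine-hour.
Year 1: 5,530 × $38 = $210,140. Book value $509,740.
Year 2: 4,175 × $38 = $158,650. Book value $351,090.
Year 3: 3,514 × $38 = $133,532. Book value $217,558.

$133,532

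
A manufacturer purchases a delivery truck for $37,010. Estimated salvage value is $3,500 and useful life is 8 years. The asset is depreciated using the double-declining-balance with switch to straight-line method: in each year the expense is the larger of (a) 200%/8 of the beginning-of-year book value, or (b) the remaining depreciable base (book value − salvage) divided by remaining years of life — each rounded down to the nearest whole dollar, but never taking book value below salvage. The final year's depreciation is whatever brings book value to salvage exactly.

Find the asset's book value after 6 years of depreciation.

Depreciable base = $37,010 − $3,500 = $33,510.
Year 1: DB = ⌊$37,010 × 200%/8⌋ = $9,252; SL = ⌊$33,510/8⌋ = $4,188 → take DB $9,252. Book value $27,758.
Year 2: DB = ⌊$27,758 × 200%/8⌋ = $6,939; SL = ⌊$24,258/7⌋ = $3,465 → take DB $6,939. Book value $20,819.
Year 3: DB = ⌊$20,819 × 200%/8⌋ = $5,204; SL = ⌊$17,319/6⌋ = $2,886 → take DB $5,204. Book value $15,615.
Year 4: DB = ⌊$15,615 × 200%/8⌋ = $3,903; SL = ⌊$12,115/5⌋ = $2,423 → take DB $3,903. Book value $11,712.
Year 5: DB = ⌊$11,712 × 200%/8⌋ = $2,928; SL = ⌊$8,212/4⌋ = $2,053 → take DB $2,928. Book value $8,784.
Year 6: DB = ⌊$8,784 × 200%/8⌋ = $2,196; SL = ⌊$5,284/3⌋ = $1,761 → take DB $2,196. Book value $6,588.

$6,588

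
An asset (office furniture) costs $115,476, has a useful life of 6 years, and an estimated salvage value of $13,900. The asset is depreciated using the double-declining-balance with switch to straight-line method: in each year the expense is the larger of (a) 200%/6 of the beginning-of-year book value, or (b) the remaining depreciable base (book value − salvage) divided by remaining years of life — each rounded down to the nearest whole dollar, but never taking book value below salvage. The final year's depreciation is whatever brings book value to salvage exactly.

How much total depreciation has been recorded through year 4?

$92,665

Depreciable base = $115,476 − $13,900 = $101,576.
Year 1: DB = ⌊$115,476 × 200%/6⌋ = $38,492; SL = ⌊$101,576/6⌋ = $16,929 → take DB $38,492. Book value $76,984.
Year 2: DB = ⌊$76,984 × 200%/6⌋ = $25,661; SL = ⌊$63,084/5⌋ = $12,616 → take DB $25,661. Book value $51,323.
Year 3: DB = ⌊$51,323 × 200%/6⌋ = $17,107; SL = ⌊$37,423/4⌋ = $9,355 → take DB $17,107. Book value $34,216.
Year 4: DB = ⌊$34,216 × 200%/6⌋ = $11,405; SL = ⌊$20,316/3⌋ = $6,772 → take DB $11,405. Book value $22,811.
Accumulated through year 4 = $115,476 − $22,811 = $92,665.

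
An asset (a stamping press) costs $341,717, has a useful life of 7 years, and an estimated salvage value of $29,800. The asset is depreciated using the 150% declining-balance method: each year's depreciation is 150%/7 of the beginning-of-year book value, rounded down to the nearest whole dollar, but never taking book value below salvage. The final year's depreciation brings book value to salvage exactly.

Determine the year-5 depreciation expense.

Depreciable base = $341,717 − $29,800 = $311,917.
Year 1: ⌊$341,717 × 150%/7⌋ = $73,225. Book value $268,492.
Year 2: ⌊$268,492 × 150%/7⌋ = $57,534. Book value $210,958.
Year 3: ⌊$210,958 × 150%/7⌋ = $45,205. Book value $165,753.
Year 4: ⌊$165,753 × 150%/7⌋ = $35,518. Book value $130,235.
Year 5: ⌊$130,235 × 150%/7⌋ = $27,907. Book value $102,328.

$27,907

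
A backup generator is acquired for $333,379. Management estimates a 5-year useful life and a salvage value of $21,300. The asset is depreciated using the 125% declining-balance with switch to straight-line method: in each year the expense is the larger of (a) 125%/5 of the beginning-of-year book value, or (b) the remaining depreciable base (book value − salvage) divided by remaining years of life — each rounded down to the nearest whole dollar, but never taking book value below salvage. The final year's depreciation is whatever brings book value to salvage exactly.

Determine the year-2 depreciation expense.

Depreciable base = $333,379 − $21,300 = $312,079.
Year 1: DB = ⌊$333,379 × 125%/5⌋ = $83,344; SL = ⌊$312,079/5⌋ = $62,415 → take DB $83,344. Book value $250,035.
Year 2: DB = ⌊$250,035 × 125%/5⌋ = $62,508; SL = ⌊$228,735/4⌋ = $57,183 → take DB $62,508. Book value $187,527.

$62,508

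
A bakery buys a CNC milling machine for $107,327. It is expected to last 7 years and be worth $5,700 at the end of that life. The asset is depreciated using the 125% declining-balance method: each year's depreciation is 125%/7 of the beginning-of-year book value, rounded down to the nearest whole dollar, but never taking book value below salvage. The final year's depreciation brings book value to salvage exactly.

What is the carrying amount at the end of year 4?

Depreciable base = $107,327 − $5,700 = $101,627.
Year 1: ⌊$107,327 × 125%/7⌋ = $19,165. Book value $88,162.
Year 2: ⌊$88,162 × 125%/7⌋ = $15,743. Book value $72,419.
Year 3: ⌊$72,419 × 125%/7⌋ = $12,931. Book value $59,488.
Year 4: ⌊$59,488 × 125%/7⌋ = $10,622. Book value $48,866.

$48,866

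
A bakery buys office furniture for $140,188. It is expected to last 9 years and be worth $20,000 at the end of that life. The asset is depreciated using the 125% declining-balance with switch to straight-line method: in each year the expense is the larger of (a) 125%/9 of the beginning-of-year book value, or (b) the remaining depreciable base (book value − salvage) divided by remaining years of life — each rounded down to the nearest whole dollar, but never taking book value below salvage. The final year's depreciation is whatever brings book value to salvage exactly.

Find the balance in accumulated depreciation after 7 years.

$97,354

Depreciable base = $140,188 − $20,000 = $120,188.
Year 1: DB = ⌊$140,188 × 125%/9⌋ = $19,470; SL = ⌊$120,188/9⌋ = $13,354 → take DB $19,470. Book value $120,718.
Year 2: DB = ⌊$120,718 × 125%/9⌋ = $16,766; SL = ⌊$100,718/8⌋ = $12,589 → take DB $16,766. Book value $103,952.
Year 3: DB = ⌊$103,952 × 125%/9⌋ = $14,437; SL = ⌊$83,952/7⌋ = $11,993 → take DB $14,437. Book value $89,515.
Year 4: DB = ⌊$89,515 × 125%/9⌋ = $12,432; SL = ⌊$69,515/6⌋ = $11,585 → take DB $12,432. Book value $77,083.
Year 5: DB = ⌊$77,083 × 125%/9⌋ = $10,705; SL = ⌊$57,083/5⌋ = $11,416 → take SL $11,416. Book value $65,667.
Year 6: DB = ⌊$65,667 × 125%/9⌋ = $9,120; SL = ⌊$45,667/4⌋ = $11,416 → take SL $11,416. Book value $54,251.
Year 7: DB = ⌊$54,251 × 125%/9⌋ = $7,534; SL = ⌊$34,251/3⌋ = $11,417 → take SL $11,417. Book value $42,834.
Accumulated through year 7 = $140,188 − $42,834 = $97,354.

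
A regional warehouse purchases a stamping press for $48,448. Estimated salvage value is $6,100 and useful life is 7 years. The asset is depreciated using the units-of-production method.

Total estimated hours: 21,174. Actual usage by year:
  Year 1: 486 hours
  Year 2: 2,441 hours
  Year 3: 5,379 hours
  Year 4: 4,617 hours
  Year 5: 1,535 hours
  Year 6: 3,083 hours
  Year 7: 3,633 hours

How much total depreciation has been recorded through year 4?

$25,846

Depreciable base = $48,448 − $6,100 = $42,348.
Rate = $42,348 / 21,174 hours = $2 per hour.
Year 1: 486 × $2 = $972. Book value $47,476.
Year 2: 2,441 × $2 = $4,882. Book value $42,594.
Year 3: 5,379 × $2 = $10,758. Book value $31,836.
Year 4: 4,617 × $2 = $9,234. Book value $22,602.
Accumulated through year 4 = $48,448 − $22,602 = $25,846.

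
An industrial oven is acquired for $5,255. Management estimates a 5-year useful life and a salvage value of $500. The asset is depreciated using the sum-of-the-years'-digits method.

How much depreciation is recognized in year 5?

Depreciable base = $5,255 − $500 = $4,755.
Sum of the years' digits = 5+4+3+2+1 = 15.
Year 1: $4,755 × 5/15 = $1,585. Book value $3,670.
Year 2: $4,755 × 4/15 = $1,268. Book value $2,402.
Year 3: $4,755 × 3/15 = $951. Book value $1,451.
Year 4: $4,755 × 2/15 = $634. Book value $817.
Year 5: $4,755 × 1/15 = $317. Book value $500.

$317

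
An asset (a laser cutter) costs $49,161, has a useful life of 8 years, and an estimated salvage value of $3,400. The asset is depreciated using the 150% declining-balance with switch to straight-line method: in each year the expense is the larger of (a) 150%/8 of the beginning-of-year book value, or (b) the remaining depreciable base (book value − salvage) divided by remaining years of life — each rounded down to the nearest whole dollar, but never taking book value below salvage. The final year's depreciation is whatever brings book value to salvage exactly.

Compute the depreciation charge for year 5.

Depreciable base = $49,161 − $3,400 = $45,761.
Year 1: DB = ⌊$49,161 × 150%/8⌋ = $9,217; SL = ⌊$45,761/8⌋ = $5,720 → take DB $9,217. Book value $39,944.
Year 2: DB = ⌊$39,944 × 150%/8⌋ = $7,489; SL = ⌊$36,544/7⌋ = $5,220 → take DB $7,489. Book value $32,455.
Year 3: DB = ⌊$32,455 × 150%/8⌋ = $6,085; SL = ⌊$29,055/6⌋ = $4,842 → take DB $6,085. Book value $26,370.
Year 4: DB = ⌊$26,370 × 150%/8⌋ = $4,944; SL = ⌊$22,970/5⌋ = $4,594 → take DB $4,944. Book value $21,426.
Year 5: DB = ⌊$21,426 × 150%/8⌋ = $4,017; SL = ⌊$18,026/4⌋ = $4,506 → take SL $4,506. Book value $16,920.

$4,506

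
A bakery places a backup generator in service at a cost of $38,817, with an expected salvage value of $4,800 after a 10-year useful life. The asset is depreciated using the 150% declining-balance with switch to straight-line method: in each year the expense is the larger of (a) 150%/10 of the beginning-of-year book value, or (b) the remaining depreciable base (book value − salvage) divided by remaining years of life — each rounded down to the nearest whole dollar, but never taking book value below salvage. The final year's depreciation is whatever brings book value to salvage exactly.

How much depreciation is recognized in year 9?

$2,461

Depreciable base = $38,817 − $4,800 = $34,017.
Year 1: DB = ⌊$38,817 × 150%/10⌋ = $5,822; SL = ⌊$34,017/10⌋ = $3,401 → take DB $5,822. Book value $32,995.
Year 2: DB = ⌊$32,995 × 150%/10⌋ = $4,949; SL = ⌊$28,195/9⌋ = $3,132 → take DB $4,949. Book value $28,046.
Year 3: DB = ⌊$28,046 × 150%/10⌋ = $4,206; SL = ⌊$23,246/8⌋ = $2,905 → take DB $4,206. Book value $23,840.
Year 4: DB = ⌊$23,840 × 150%/10⌋ = $3,576; SL = ⌊$19,040/7⌋ = $2,720 → take DB $3,576. Book value $20,264.
Year 5: DB = ⌊$20,264 × 150%/10⌋ = $3,039; SL = ⌊$15,464/6⌋ = $2,577 → take DB $3,039. Book value $17,225.
Year 6: DB = ⌊$17,225 × 150%/10⌋ = $2,583; SL = ⌊$12,425/5⌋ = $2,485 → take DB $2,583. Book value $14,642.
Year 7: DB = ⌊$14,642 × 150%/10⌋ = $2,196; SL = ⌊$9,842/4⌋ = $2,460 → take SL $2,460. Book value $12,182.
Year 8: DB = ⌊$12,182 × 150%/10⌋ = $1,827; SL = ⌊$7,382/3⌋ = $2,460 → take SL $2,460. Book value $9,722.
Year 9: DB = ⌊$9,722 × 150%/10⌋ = $1,458; SL = ⌊$4,922/2⌋ = $2,461 → take SL $2,461. Book value $7,261.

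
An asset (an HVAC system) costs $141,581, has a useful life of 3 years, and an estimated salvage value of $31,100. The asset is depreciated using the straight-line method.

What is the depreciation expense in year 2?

Depreciable base = $141,581 − $31,100 = $110,481.
Annual expense = $110,481 / 3 = $36,827.

$36,827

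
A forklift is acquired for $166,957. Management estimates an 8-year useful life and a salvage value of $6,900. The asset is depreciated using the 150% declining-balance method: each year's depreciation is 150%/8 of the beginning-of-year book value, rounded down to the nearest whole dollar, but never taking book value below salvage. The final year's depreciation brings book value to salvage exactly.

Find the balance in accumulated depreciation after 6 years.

$118,922

Depreciable base = $166,957 − $6,900 = $160,057.
Year 1: ⌊$166,957 × 150%/8⌋ = $31,304. Book value $135,653.
Year 2: ⌊$135,653 × 150%/8⌋ = $25,434. Book value $110,219.
Year 3: ⌊$110,219 × 150%/8⌋ = $20,666. Book value $89,553.
Year 4: ⌊$89,553 × 150%/8⌋ = $16,791. Book value $72,762.
Year 5: ⌊$72,762 × 150%/8⌋ = $13,642. Book value $59,120.
Year 6: ⌊$59,120 × 150%/8⌋ = $11,085. Book value $48,035.
Accumulated through year 6 = $166,957 − $48,035 = $118,922.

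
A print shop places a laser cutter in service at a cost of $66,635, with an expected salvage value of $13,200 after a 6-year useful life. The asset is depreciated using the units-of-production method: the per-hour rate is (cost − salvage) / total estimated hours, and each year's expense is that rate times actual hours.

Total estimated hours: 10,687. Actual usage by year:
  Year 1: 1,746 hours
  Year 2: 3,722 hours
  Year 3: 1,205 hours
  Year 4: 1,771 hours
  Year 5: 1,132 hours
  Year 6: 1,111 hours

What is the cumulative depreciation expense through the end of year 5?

Depreciable base = $66,635 − $13,200 = $53,435.
Rate = $53,435 / 10,687 hours = $5 per hour.
Year 1: 1,746 × $5 = $8,730. Book value $57,905.
Year 2: 3,722 × $5 = $18,610. Book value $39,295.
Year 3: 1,205 × $5 = $6,025. Book value $33,270.
Year 4: 1,771 × $5 = $8,855. Book value $24,415.
Year 5: 1,132 × $5 = $5,660. Book value $18,755.
Accumulated through year 5 = $66,635 − $18,755 = $47,880.

$47,880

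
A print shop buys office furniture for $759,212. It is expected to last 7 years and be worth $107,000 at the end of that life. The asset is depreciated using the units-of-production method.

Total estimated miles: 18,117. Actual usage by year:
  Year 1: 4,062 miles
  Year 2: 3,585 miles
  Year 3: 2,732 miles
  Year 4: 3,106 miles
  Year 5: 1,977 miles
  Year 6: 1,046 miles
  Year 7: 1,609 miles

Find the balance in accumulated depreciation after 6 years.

$594,288

Depreciable base = $759,212 − $107,000 = $652,212.
Rate = $652,212 / 18,117 miles = $36 per mile.
Year 1: 4,062 × $36 = $146,232. Book value $612,980.
Year 2: 3,585 × $36 = $129,060. Book value $483,920.
Year 3: 2,732 × $36 = $98,352. Book value $385,568.
Year 4: 3,106 × $36 = $111,816. Book value $273,752.
Year 5: 1,977 × $36 = $71,172. Book value $202,580.
Year 6: 1,046 × $36 = $37,656. Book value $164,924.
Accumulated through year 6 = $759,212 − $164,924 = $594,288.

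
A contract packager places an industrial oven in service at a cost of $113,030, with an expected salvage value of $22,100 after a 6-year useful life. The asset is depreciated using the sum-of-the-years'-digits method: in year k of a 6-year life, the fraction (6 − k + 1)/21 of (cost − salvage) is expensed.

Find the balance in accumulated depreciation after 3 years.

$64,950

Depreciable base = $113,030 − $22,100 = $90,930.
Sum of the years' digits = 6+5+4+3+2+1 = 21.
Year 1: $90,930 × 6/21 = $25,980. Book value $87,050.
Year 2: $90,930 × 5/21 = $21,650. Book value $65,400.
Year 3: $90,930 × 4/21 = $17,320. Book value $48,080.
Accumulated through year 3 = $113,030 − $48,080 = $64,950.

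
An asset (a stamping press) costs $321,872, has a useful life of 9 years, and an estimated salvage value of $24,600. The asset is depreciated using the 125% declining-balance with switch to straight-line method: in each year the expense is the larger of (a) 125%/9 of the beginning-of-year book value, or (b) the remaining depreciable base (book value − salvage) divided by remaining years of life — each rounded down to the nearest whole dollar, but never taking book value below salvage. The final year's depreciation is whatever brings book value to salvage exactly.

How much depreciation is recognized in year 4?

Depreciable base = $321,872 − $24,600 = $297,272.
Year 1: DB = ⌊$321,872 × 125%/9⌋ = $44,704; SL = ⌊$297,272/9⌋ = $33,030 → take DB $44,704. Book value $277,168.
Year 2: DB = ⌊$277,168 × 125%/9⌋ = $38,495; SL = ⌊$252,568/8⌋ = $31,571 → take DB $38,495. Book value $238,673.
Year 3: DB = ⌊$238,673 × 125%/9⌋ = $33,149; SL = ⌊$214,073/7⌋ = $30,581 → take DB $33,149. Book value $205,524.
Year 4: DB = ⌊$205,524 × 125%/9⌋ = $28,545; SL = ⌊$180,924/6⌋ = $30,154 → take SL $30,154. Book value $175,370.

$30,154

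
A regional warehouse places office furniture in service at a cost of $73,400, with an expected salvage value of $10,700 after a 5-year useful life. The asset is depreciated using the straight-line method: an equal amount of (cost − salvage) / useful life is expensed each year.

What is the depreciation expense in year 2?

Depreciable base = $73,400 − $10,700 = $62,700.
Annual expense = $62,700 / 5 = $12,540.

$12,540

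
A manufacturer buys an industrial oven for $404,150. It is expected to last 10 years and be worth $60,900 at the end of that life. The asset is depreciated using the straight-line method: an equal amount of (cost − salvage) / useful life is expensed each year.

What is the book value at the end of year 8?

$129,550

Depreciable base = $404,150 − $60,900 = $343,250.
Annual expense = $343,250 / 10 = $34,325.
End of year 1: book value $369,825.
End of year 2: book value $335,500.
End of year 3: book value $301,175.
End of year 4: book value $266,850.
End of year 5: book value $232,525.
End of year 6: book value $198,200.
End of year 7: book value $163,875.
End of year 8: book value $129,550.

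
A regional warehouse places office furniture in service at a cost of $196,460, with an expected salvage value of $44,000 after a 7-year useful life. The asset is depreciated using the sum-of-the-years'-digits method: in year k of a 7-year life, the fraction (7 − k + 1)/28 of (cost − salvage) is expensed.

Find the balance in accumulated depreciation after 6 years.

$147,015

Depreciable base = $196,460 − $44,000 = $152,460.
Sum of the years' digits = 7+6+5+4+3+2+1 = 28.
Year 1: $152,460 × 7/28 = $38,115. Book value $158,345.
Year 2: $152,460 × 6/28 = $32,670. Book value $125,675.
Year 3: $152,460 × 5/28 = $27,225. Book value $98,450.
Year 4: $152,460 × 4/28 = $21,780. Book value $76,670.
Year 5: $152,460 × 3/28 = $16,335. Book value $60,335.
Year 6: $152,460 × 2/28 = $10,890. Book value $49,445.
Accumulated through year 6 = $196,460 − $49,445 = $147,015.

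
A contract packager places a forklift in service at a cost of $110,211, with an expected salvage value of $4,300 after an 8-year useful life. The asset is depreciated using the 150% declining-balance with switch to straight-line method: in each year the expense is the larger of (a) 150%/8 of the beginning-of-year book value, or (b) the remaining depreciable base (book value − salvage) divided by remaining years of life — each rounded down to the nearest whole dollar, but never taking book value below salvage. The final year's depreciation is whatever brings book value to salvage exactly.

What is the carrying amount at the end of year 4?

$48,032

Depreciable base = $110,211 − $4,300 = $105,911.
Year 1: DB = ⌊$110,211 × 150%/8⌋ = $20,664; SL = ⌊$105,911/8⌋ = $13,238 → take DB $20,664. Book value $89,547.
Year 2: DB = ⌊$89,547 × 150%/8⌋ = $16,790; SL = ⌊$85,247/7⌋ = $12,178 → take DB $16,790. Book value $72,757.
Year 3: DB = ⌊$72,757 × 150%/8⌋ = $13,641; SL = ⌊$68,457/6⌋ = $11,409 → take DB $13,641. Book value $59,116.
Year 4: DB = ⌊$59,116 × 150%/8⌋ = $11,084; SL = ⌊$54,816/5⌋ = $10,963 → take DB $11,084. Book value $48,032.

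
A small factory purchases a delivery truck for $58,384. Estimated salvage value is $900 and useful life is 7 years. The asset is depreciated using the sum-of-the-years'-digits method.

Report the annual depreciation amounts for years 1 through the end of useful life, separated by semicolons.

$14,371; $12,318; $10,265; $8,212; $6,159; $4,106; $2,053

Depreciable base = $58,384 − $900 = $57,484.
Sum of the years' digits = 7+6+5+4+3+2+1 = 28.
Year 1: $57,484 × 7/28 = $14,371. Book value $44,013.
Year 2: $57,484 × 6/28 = $12,318. Book value $31,695.
Year 3: $57,484 × 5/28 = $10,265. Book value $21,430.
Year 4: $57,484 × 4/28 = $8,212. Book value $13,218.
Year 5: $57,484 × 3/28 = $6,159. Book value $7,059.
Year 6: $57,484 × 2/28 = $4,106. Book value $2,953.
Year 7: $57,484 × 1/28 = $2,053. Book value $900.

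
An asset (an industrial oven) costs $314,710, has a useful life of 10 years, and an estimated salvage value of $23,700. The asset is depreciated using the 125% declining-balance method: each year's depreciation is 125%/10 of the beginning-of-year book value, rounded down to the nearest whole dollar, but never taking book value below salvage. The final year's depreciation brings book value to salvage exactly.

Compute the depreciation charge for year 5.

$23,059

Depreciable base = $314,710 − $23,700 = $291,010.
Year 1: ⌊$314,710 × 125%/10⌋ = $39,338. Book value $275,372.
Year 2: ⌊$275,372 × 125%/10⌋ = $34,421. Book value $240,951.
Year 3: ⌊$240,951 × 125%/10⌋ = $30,118. Book value $210,833.
Year 4: ⌊$210,833 × 125%/10⌋ = $26,354. Book value $184,479.
Year 5: ⌊$184,479 × 125%/10⌋ = $23,059. Book value $161,420.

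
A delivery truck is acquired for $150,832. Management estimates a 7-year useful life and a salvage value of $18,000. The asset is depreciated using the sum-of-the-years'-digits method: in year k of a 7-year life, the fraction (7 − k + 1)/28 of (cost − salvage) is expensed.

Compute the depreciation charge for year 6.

$9,488

Depreciable base = $150,832 − $18,000 = $132,832.
Sum of the years' digits = 7+6+5+4+3+2+1 = 28.
Year 1: $132,832 × 7/28 = $33,208. Book value $117,624.
Year 2: $132,832 × 6/28 = $28,464. Book value $89,160.
Year 3: $132,832 × 5/28 = $23,720. Book value $65,440.
Year 4: $132,832 × 4/28 = $18,976. Book value $46,464.
Year 5: $132,832 × 3/28 = $14,232. Book value $32,232.
Year 6: $132,832 × 2/28 = $9,488. Book value $22,744.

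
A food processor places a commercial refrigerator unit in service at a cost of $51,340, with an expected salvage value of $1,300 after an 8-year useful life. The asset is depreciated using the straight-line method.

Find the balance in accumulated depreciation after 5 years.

$31,275

Depreciable base = $51,340 − $1,300 = $50,040.
Annual expense = $50,040 / 8 = $6,255.
End of year 1: book value $45,085.
End of year 2: book value $38,830.
End of year 3: book value $32,575.
End of year 4: book value $26,320.
End of year 5: book value $20,065.
Accumulated through year 5 = $51,340 − $20,065 = $31,275.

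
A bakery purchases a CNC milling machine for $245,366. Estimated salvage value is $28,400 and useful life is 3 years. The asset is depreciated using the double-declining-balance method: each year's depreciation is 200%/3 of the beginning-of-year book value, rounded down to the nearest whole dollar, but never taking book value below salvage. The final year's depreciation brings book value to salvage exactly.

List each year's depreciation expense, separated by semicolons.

Depreciable base = $245,366 − $28,400 = $216,966.
Year 1: ⌊$245,366 × 200%/3⌋ = $163,577. Book value $81,789.
Year 2: ⌊$81,789 × 200%/3⌋ = $54,526, capped at $53,389. Book value $28,400.
Year 3 (final): $28,400 − $28,400 = $0. Book value $28,400.

$163,577; $53,389; $0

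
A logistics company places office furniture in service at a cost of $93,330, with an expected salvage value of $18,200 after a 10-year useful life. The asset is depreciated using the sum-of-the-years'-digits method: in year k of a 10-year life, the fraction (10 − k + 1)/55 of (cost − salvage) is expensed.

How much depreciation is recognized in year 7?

Depreciable base = $93,330 − $18,200 = $75,130.
Sum of the years' digits = 10+9+8+7+6+5+4+3+2+1 = 55.
Year 1: $75,130 × 10/55 = $13,660. Book value $79,670.
Year 2: $75,130 × 9/55 = $12,294. Book value $67,376.
Year 3: $75,130 × 8/55 = $10,928. Book value $56,448.
Year 4: $75,130 × 7/55 = $9,562. Book value $46,886.
Year 5: $75,130 × 6/55 = $8,196. Book value $38,690.
Year 6: $75,130 × 5/55 = $6,830. Book value $31,860.
Year 7: $75,130 × 4/55 = $5,464. Book value $26,396.

$5,464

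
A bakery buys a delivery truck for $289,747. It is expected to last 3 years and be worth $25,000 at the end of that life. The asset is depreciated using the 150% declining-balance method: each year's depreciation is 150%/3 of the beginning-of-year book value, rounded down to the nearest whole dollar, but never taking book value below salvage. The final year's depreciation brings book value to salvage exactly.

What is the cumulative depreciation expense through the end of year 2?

$217,310

Depreciable base = $289,747 − $25,000 = $264,747.
Year 1: ⌊$289,747 × 150%/3⌋ = $144,873. Book value $144,874.
Year 2: ⌊$144,874 × 150%/3⌋ = $72,437. Book value $72,437.
Accumulated through year 2 = $289,747 − $72,437 = $217,310.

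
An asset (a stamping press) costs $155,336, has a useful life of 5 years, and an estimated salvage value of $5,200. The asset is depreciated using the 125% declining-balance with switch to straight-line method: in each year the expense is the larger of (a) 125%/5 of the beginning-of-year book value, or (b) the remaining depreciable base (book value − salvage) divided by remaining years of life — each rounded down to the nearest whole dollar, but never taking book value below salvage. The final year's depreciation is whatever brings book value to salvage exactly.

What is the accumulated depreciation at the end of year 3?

$95,351

Depreciable base = $155,336 − $5,200 = $150,136.
Year 1: DB = ⌊$155,336 × 125%/5⌋ = $38,834; SL = ⌊$150,136/5⌋ = $30,027 → take DB $38,834. Book value $116,502.
Year 2: DB = ⌊$116,502 × 125%/5⌋ = $29,125; SL = ⌊$111,302/4⌋ = $27,825 → take DB $29,125. Book value $87,377.
Year 3: DB = ⌊$87,377 × 125%/5⌋ = $21,844; SL = ⌊$82,177/3⌋ = $27,392 → take SL $27,392. Book value $59,985.
Accumulated through year 3 = $155,336 − $59,985 = $95,351.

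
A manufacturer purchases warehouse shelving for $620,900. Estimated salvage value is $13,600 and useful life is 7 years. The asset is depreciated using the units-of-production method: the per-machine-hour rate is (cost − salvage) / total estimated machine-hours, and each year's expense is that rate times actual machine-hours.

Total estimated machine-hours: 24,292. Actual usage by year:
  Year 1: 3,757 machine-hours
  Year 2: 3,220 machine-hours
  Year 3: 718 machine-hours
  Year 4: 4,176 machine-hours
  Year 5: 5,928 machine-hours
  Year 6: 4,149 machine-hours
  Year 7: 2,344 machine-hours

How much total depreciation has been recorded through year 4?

Depreciable base = $620,900 − $13,600 = $607,300.
Rate = $607,300 / 24,292 machine-hours = $25 per machine-hour.
Year 1: 3,757 × $25 = $93,925. Book value $526,975.
Year 2: 3,220 × $25 = $80,500. Book value $446,475.
Year 3: 718 × $25 = $17,950. Book value $428,525.
Year 4: 4,176 × $25 = $104,400. Book value $324,125.
Accumulated through year 4 = $620,900 − $324,125 = $296,775.

$296,775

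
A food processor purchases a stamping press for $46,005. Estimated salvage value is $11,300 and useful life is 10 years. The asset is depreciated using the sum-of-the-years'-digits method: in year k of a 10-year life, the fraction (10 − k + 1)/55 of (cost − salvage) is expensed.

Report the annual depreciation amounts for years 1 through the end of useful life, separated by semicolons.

Depreciable base = $46,005 − $11,300 = $34,705.
Sum of the years' digits = 10+9+8+7+6+5+4+3+2+1 = 55.
Year 1: $34,705 × 10/55 = $6,310. Book value $39,695.
Year 2: $34,705 × 9/55 = $5,679. Book value $34,016.
Year 3: $34,705 × 8/55 = $5,048. Book value $28,968.
Year 4: $34,705 × 7/55 = $4,417. Book value $24,551.
Year 5: $34,705 × 6/55 = $3,786. Book value $20,765.
Year 6: $34,705 × 5/55 = $3,155. Book value $17,610.
Year 7: $34,705 × 4/55 = $2,524. Book value $15,086.
Year 8: $34,705 × 3/55 = $1,893. Book value $13,193.
Year 9: $34,705 × 2/55 = $1,262. Book value $11,931.
Year 10: $34,705 × 1/55 = $631. Book value $11,300.

$6,310; $5,679; $5,048; $4,417; $3,786; $3,155; $2,524; $1,893; $1,262; $631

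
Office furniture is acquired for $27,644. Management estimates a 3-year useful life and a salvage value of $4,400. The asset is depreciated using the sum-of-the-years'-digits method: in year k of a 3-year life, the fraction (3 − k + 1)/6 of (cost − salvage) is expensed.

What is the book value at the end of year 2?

$8,274

Depreciable base = $27,644 − $4,400 = $23,244.
Sum of the years' digits = 3+2+1 = 6.
Year 1: $23,244 × 3/6 = $11,622. Book value $16,022.
Year 2: $23,244 × 2/6 = $7,748. Book value $8,274.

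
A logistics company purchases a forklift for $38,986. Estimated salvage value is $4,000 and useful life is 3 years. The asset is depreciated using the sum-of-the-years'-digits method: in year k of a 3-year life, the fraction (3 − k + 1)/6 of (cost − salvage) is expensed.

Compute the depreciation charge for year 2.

Depreciable base = $38,986 − $4,000 = $34,986.
Sum of the years' digits = 3+2+1 = 6.
Year 1: $34,986 × 3/6 = $17,493. Book value $21,493.
Year 2: $34,986 × 2/6 = $11,662. Book value $9,831.

$11,662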